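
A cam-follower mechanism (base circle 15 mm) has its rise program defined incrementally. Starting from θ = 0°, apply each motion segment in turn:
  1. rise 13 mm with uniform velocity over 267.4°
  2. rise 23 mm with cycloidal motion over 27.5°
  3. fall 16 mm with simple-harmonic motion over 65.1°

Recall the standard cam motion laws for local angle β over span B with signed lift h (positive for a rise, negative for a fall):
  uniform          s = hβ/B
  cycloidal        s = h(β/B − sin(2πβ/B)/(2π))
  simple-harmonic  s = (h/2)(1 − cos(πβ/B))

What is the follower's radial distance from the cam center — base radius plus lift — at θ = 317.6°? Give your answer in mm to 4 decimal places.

seg 1 [0°–267.4°] uniform, h=13: full span → s += 13 → s = 13.0000
seg 2 [267.4°–294.9°] cycloidal, h=23: full span → s += 23 → s = 36.0000
seg 3 [294.9°–360°] simple-harmonic, h=-16: θ=317.6° here. β=22.7, B=65.1. -16/2·(1 − cos(π·0.3487)) = -4.3389 → s = 31.6611
radial distance = base radius + s = 15 + 31.6611 = 46.6611

46.6611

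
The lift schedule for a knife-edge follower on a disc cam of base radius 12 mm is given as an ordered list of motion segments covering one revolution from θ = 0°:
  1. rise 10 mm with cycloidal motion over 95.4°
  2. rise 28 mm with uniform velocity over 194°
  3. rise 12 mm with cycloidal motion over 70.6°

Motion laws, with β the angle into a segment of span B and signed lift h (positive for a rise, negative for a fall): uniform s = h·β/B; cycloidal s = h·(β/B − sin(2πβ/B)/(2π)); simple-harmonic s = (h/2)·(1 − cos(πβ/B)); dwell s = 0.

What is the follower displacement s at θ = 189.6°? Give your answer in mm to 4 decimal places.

seg 1 [0°–95.4°] cycloidal, h=10: full span → s += 10 → s = 10.0000
seg 2 [95.4°–289.4°] uniform, h=28: θ=189.6° here. β=94.2, B=194. 28·94.2/194 = 13.5959 → s = 23.5959

23.5959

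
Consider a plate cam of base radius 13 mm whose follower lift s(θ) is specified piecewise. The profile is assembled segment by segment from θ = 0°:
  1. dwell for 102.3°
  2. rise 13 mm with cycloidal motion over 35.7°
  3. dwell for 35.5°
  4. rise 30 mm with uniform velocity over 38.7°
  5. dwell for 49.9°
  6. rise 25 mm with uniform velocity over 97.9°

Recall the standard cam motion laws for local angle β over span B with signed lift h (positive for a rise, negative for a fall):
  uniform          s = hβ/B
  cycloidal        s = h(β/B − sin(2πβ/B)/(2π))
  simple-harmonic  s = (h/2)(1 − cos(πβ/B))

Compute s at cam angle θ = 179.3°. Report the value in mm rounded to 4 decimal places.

seg 1 [0°–102.3°] dwell: s stays 0.0000
seg 2 [102.3°–138°] cycloidal, h=13: full span → s += 13 → s = 13.0000
seg 3 [138°–173.5°] dwell: s stays 13.0000
seg 4 [173.5°–212.2°] uniform, h=30: θ=179.3° here. β=5.8, B=38.7. 30·5.8/38.7 = 4.4961 → s = 17.4961

17.4961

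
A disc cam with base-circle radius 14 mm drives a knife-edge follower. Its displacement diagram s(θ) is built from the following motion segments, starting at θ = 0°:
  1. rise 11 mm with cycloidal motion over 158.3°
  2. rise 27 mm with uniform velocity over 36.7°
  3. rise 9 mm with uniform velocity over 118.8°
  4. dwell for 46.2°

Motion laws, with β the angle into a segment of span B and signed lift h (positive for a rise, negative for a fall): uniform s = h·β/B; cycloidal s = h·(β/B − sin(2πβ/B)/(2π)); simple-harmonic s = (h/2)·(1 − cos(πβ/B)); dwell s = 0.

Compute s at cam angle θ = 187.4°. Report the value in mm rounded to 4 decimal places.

seg 1 [0°–158.3°] cycloidal, h=11: full span → s += 11 → s = 11.0000
seg 2 [158.3°–195°] uniform, h=27: θ=187.4° here. β=29.1, B=36.7. 27·29.1/36.7 = 21.4087 → s = 32.4087

32.4087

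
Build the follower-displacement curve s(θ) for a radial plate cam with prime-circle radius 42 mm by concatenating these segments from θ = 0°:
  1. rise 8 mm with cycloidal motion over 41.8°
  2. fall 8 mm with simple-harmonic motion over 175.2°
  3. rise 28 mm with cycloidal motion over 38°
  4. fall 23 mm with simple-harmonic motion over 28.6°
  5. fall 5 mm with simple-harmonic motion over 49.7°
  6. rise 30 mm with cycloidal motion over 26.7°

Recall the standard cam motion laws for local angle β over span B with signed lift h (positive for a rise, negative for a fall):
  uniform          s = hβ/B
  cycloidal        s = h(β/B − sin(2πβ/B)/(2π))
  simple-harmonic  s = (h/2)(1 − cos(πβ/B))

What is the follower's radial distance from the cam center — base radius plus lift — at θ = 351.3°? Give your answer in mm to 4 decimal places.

seg 1 [0°–41.8°] cycloidal, h=8: full span → s += 8 → s = 8.0000
seg 2 [41.8°–217°] simple-harmonic, h=-8: full span → s += -8 → s = 0.0000
seg 3 [217°–255°] cycloidal, h=28: full span → s += 28 → s = 28.0000
seg 4 [255°–283.6°] simple-harmonic, h=-23: full span → s += -23 → s = 5.0000
seg 5 [283.6°–333.3°] simple-harmonic, h=-5: full span → s += -5 → s = 0.0000
seg 6 [333.3°–360°] cycloidal, h=30: θ=351.3° here. β=18, B=26.7. 30·(0.6742 − sin(2π·0.6742)/(2π)) = 24.4674 → s = 24.4674
radial distance = base radius + s = 42 + 24.4674 = 66.4674

66.4674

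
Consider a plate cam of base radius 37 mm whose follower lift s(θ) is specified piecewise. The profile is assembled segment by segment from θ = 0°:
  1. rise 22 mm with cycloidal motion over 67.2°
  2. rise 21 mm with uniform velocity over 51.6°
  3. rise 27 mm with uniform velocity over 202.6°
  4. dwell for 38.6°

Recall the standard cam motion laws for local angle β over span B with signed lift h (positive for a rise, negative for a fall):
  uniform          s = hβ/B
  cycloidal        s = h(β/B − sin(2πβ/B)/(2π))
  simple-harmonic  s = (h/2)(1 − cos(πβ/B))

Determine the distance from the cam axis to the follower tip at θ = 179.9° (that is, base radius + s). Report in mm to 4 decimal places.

seg 1 [0°–67.2°] cycloidal, h=22: full span → s += 22 → s = 22.0000
seg 2 [67.2°–118.8°] uniform, h=21: full span → s += 21 → s = 43.0000
seg 3 [118.8°–321.4°] uniform, h=27: θ=179.9° here. β=61.1, B=202.6. 27·61.1/202.6 = 8.1426 → s = 51.1426
radial distance = base radius + s = 37 + 51.1426 = 88.1426

88.1426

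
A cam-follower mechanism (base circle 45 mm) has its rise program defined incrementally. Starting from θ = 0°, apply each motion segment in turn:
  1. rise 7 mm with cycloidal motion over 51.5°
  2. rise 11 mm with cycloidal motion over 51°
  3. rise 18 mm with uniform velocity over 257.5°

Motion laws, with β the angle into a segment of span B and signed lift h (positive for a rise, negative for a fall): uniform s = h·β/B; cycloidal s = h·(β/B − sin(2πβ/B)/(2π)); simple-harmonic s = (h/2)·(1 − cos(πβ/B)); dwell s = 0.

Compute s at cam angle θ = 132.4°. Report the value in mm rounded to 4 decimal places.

seg 1 [0°–51.5°] cycloidal, h=7: full span → s += 7 → s = 7.0000
seg 2 [51.5°–102.5°] cycloidal, h=11: full span → s += 11 → s = 18.0000
seg 3 [102.5°–360°] uniform, h=18: θ=132.4° here. β=29.9, B=257.5. 18·29.9/257.5 = 2.0901 → s = 20.0901

20.0901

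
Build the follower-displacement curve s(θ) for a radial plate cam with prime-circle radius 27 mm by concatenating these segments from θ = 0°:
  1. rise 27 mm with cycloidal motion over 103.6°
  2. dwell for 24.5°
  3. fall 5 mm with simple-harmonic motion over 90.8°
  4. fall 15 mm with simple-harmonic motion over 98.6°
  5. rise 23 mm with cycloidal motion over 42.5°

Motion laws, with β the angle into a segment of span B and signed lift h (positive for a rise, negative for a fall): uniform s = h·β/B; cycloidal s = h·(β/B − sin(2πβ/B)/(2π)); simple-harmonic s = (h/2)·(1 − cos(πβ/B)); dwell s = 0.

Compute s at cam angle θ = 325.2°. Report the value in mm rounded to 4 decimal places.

seg 1 [0°–103.6°] cycloidal, h=27: full span → s += 27 → s = 27.0000
seg 2 [103.6°–128.1°] dwell: s stays 27.0000
seg 3 [128.1°–218.9°] simple-harmonic, h=-5: full span → s += -5 → s = 22.0000
seg 4 [218.9°–317.5°] simple-harmonic, h=-15: full span → s += -15 → s = 7.0000
seg 5 [317.5°–360°] cycloidal, h=23: θ=325.2° here. β=7.7, B=42.5. 23·(0.1812 − sin(2π·0.1812)/(2π)) = 0.8435 → s = 7.8435

7.8435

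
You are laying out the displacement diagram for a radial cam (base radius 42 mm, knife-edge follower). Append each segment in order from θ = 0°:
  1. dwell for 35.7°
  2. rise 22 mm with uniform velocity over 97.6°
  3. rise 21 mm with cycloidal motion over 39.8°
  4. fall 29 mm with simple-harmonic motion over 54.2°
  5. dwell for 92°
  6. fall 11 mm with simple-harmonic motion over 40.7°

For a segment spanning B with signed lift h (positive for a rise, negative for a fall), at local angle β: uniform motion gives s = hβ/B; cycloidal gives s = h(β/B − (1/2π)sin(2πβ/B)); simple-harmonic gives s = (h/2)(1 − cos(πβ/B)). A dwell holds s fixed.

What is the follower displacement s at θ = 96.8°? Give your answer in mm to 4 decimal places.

seg 1 [0°–35.7°] dwell: s stays 0.0000
seg 2 [35.7°–133.3°] uniform, h=22: θ=96.8° here. β=61.1, B=97.6. 22·61.1/97.6 = 13.7725 → s = 13.7725

13.7725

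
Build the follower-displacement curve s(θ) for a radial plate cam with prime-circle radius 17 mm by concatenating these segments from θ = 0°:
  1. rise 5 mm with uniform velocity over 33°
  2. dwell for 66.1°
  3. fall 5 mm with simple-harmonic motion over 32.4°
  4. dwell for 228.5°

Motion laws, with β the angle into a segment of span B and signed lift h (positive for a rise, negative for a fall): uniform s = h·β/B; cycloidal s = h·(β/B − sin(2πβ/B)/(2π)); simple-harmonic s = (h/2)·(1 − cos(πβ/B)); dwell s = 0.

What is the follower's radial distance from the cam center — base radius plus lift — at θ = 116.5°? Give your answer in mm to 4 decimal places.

seg 1 [0°–33°] uniform, h=5: full span → s += 5 → s = 5.0000
seg 2 [33°–99.1°] dwell: s stays 5.0000
seg 3 [99.1°–131.5°] simple-harmonic, h=-5: θ=116.5° here. β=17.4, B=32.4. -5/2·(1 − cos(π·0.5370)) = -2.7902 → s = 2.2098
radial distance = base radius + s = 17 + 2.2098 = 19.2098

19.2098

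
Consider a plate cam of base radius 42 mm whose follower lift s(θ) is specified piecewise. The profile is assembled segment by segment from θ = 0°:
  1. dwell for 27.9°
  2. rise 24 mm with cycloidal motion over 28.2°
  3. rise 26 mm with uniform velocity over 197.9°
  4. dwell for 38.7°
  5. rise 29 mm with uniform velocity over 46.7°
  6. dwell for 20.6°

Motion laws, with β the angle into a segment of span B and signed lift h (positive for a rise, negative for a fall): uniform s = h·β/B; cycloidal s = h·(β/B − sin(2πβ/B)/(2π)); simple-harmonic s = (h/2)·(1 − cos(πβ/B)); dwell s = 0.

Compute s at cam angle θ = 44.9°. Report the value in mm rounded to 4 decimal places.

seg 1 [0°–27.9°] dwell: s stays 0.0000
seg 2 [27.9°–56.1°] cycloidal, h=24: θ=44.9° here. β=17, B=28.2. 24·(0.6028 − sin(2π·0.6028)/(2π)) = 16.7680 → s = 16.7680

16.7680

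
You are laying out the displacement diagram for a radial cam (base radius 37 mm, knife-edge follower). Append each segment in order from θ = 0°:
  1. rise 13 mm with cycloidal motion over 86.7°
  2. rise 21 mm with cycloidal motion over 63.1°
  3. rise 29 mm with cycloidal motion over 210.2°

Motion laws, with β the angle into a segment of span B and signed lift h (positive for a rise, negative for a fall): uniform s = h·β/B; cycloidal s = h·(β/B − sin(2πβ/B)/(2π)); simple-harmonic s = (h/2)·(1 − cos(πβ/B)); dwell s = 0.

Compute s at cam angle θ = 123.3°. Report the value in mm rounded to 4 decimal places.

seg 1 [0°–86.7°] cycloidal, h=13: full span → s += 13 → s = 13.0000
seg 2 [86.7°–149.8°] cycloidal, h=21: θ=123.3° here. β=36.6, B=63.1. 21·(0.5800 − sin(2π·0.5800)/(2π)) = 13.7914 → s = 26.7914

26.7914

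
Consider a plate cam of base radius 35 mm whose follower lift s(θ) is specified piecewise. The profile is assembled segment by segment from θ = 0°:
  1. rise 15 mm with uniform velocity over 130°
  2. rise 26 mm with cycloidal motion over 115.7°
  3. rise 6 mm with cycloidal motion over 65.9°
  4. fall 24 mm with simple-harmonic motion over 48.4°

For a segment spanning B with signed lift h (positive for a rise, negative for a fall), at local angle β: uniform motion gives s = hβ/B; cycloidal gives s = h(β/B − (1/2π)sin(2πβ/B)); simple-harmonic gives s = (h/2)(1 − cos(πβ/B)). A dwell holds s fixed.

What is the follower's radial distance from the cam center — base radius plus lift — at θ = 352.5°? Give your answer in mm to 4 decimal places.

seg 1 [0°–130°] uniform, h=15: full span → s += 15 → s = 15.0000
seg 2 [130°–245.7°] cycloidal, h=26: full span → s += 26 → s = 41.0000
seg 3 [245.7°–311.6°] cycloidal, h=6: full span → s += 6 → s = 47.0000
seg 4 [311.6°–360°] simple-harmonic, h=-24: θ=352.5° here. β=40.9, B=48.4. -24/2·(1 − cos(π·0.8450)) = -22.6059 → s = 24.3941
radial distance = base radius + s = 35 + 24.3941 = 59.3941

59.3941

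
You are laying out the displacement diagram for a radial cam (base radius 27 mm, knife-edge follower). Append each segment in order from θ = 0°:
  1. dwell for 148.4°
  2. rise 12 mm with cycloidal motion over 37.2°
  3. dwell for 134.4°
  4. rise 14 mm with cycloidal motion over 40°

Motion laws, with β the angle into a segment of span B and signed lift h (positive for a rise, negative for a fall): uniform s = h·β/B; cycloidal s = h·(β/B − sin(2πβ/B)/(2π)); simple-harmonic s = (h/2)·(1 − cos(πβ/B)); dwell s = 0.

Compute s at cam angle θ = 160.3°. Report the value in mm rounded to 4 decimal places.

seg 1 [0°–148.4°] dwell: s stays 0.0000
seg 2 [148.4°–185.6°] cycloidal, h=12: θ=160.3° here. β=11.9, B=37.2. 12·(0.3199 − sin(2π·0.3199)/(2π)) = 2.1101 → s = 2.1101

2.1101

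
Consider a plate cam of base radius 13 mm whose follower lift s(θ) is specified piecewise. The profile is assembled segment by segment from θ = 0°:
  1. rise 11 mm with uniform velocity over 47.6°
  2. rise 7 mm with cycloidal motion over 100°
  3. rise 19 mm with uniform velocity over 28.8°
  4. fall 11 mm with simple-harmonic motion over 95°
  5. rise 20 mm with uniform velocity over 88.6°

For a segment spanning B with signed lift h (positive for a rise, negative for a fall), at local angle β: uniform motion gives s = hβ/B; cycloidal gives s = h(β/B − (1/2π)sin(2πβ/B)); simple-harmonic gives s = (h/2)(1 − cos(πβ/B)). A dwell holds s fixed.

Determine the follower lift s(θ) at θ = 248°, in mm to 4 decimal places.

seg 1 [0°–47.6°] uniform, h=11: full span → s += 11 → s = 11.0000
seg 2 [47.6°–147.6°] cycloidal, h=7: full span → s += 7 → s = 18.0000
seg 3 [147.6°–176.4°] uniform, h=19: full span → s += 19 → s = 37.0000
seg 4 [176.4°–271.4°] simple-harmonic, h=-11: θ=248° here. β=71.6, B=95. -11/2·(1 − cos(π·0.7537)) = -9.4338 → s = 27.5662

27.5662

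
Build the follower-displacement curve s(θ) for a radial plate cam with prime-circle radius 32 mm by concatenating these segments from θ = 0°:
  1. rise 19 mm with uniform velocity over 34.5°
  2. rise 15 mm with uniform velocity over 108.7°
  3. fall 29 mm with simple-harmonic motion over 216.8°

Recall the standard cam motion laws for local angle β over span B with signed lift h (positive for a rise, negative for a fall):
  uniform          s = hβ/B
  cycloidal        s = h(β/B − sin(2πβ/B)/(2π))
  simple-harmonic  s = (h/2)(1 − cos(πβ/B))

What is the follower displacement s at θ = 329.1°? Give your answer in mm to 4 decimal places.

seg 1 [0°–34.5°] uniform, h=19: full span → s += 19 → s = 19.0000
seg 2 [34.5°–143.2°] uniform, h=15: full span → s += 15 → s = 34.0000
seg 3 [143.2°–360°] simple-harmonic, h=-29: θ=329.1° here. β=185.9, B=216.8. -29/2·(1 − cos(π·0.8575)) = -27.5706 → s = 6.4294

6.4294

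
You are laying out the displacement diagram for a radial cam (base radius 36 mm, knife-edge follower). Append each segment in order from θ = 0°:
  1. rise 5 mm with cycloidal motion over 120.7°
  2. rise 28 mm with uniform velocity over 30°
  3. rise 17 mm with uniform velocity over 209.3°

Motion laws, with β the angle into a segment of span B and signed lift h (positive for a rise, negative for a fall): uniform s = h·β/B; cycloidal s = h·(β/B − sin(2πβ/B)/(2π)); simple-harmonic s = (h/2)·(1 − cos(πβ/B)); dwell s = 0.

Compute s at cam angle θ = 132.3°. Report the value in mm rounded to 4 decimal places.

seg 1 [0°–120.7°] cycloidal, h=5: full span → s += 5 → s = 5.0000
seg 2 [120.7°–150.7°] uniform, h=28: θ=132.3° here. β=11.6, B=30. 28·11.6/30 = 10.8267 → s = 15.8267

15.8267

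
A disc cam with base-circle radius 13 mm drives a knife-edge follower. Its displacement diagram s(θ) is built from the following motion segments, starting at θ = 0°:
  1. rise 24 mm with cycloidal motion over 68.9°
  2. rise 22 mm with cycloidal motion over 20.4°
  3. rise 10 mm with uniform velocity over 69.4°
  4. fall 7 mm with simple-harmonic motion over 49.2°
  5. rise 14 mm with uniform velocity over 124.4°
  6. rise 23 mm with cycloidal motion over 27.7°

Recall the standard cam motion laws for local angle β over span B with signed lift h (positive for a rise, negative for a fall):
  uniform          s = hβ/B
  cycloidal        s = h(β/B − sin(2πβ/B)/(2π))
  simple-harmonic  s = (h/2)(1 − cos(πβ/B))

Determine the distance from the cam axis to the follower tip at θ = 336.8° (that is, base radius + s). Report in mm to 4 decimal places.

seg 1 [0°–68.9°] cycloidal, h=24: full span → s += 24 → s = 24.0000
seg 2 [68.9°–89.3°] cycloidal, h=22: full span → s += 22 → s = 46.0000
seg 3 [89.3°–158.7°] uniform, h=10: full span → s += 10 → s = 56.0000
seg 4 [158.7°–207.9°] simple-harmonic, h=-7: full span → s += -7 → s = 49.0000
seg 5 [207.9°–332.3°] uniform, h=14: full span → s += 14 → s = 63.0000
seg 6 [332.3°–360°] cycloidal, h=23: θ=336.8° here. β=4.5, B=27.7. 23·(0.1625 − sin(2π·0.1625)/(2π)) = 0.6159 → s = 63.6159
radial distance = base radius + s = 13 + 63.6159 = 76.6159

76.6159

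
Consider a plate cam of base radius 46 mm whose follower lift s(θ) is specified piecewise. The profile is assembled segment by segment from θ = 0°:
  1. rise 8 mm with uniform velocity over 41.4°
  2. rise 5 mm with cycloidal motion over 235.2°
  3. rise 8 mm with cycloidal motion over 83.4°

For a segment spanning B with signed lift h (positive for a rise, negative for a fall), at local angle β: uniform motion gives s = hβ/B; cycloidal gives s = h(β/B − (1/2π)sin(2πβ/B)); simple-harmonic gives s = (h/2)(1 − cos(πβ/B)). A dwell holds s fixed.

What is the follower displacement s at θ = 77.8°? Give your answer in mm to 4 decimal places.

seg 1 [0°–41.4°] uniform, h=8: full span → s += 8 → s = 8.0000
seg 2 [41.4°–276.6°] cycloidal, h=5: θ=77.8° here. β=36.4, B=235.2. 5·(0.1548 − sin(2π·0.1548)/(2π)) = 0.1163 → s = 8.1163

8.1163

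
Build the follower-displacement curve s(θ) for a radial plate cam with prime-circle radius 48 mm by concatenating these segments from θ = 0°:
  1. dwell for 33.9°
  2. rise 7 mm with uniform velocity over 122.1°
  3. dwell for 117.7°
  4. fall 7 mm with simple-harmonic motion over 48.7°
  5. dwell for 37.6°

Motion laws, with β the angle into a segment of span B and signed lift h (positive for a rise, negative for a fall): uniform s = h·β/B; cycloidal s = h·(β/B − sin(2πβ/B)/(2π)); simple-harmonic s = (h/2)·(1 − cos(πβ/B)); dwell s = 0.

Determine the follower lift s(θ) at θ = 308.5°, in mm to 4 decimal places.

seg 1 [0°–33.9°] dwell: s stays 0.0000
seg 2 [33.9°–156°] uniform, h=7: full span → s += 7 → s = 7.0000
seg 3 [156°–273.7°] dwell: s stays 7.0000
seg 4 [273.7°–322.4°] simple-harmonic, h=-7: θ=308.5° here. β=34.8, B=48.7. -7/2·(1 − cos(π·0.7146)) = -5.6847 → s = 1.3153

1.3153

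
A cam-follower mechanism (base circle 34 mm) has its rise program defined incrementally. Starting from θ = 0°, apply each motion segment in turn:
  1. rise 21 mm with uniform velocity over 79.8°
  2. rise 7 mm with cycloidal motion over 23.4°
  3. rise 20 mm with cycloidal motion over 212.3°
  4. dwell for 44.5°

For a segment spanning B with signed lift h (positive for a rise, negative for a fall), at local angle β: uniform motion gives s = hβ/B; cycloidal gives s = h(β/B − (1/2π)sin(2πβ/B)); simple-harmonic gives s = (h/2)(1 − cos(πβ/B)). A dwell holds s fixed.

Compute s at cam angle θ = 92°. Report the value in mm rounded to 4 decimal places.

seg 1 [0°–79.8°] uniform, h=21: full span → s += 21 → s = 21.0000
seg 2 [79.8°–103.2°] cycloidal, h=7: θ=92° here. β=12.2, B=23.4. 7·(0.5214 − sin(2π·0.5214)/(2π)) = 3.7987 → s = 24.7987

24.7987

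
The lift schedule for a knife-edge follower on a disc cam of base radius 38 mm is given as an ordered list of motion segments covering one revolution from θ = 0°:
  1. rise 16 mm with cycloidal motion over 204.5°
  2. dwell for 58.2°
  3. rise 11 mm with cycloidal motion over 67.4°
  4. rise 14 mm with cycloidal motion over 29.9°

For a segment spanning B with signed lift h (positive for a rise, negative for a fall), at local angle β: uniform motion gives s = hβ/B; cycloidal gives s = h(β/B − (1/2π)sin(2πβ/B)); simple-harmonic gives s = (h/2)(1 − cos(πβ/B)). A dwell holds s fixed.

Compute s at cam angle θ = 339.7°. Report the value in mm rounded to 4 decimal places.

seg 1 [0°–204.5°] cycloidal, h=16: full span → s += 16 → s = 16.0000
seg 2 [204.5°–262.7°] dwell: s stays 16.0000
seg 3 [262.7°–330.1°] cycloidal, h=11: full span → s += 11 → s = 27.0000
seg 4 [330.1°–360°] cycloidal, h=14: θ=339.7° here. β=9.6, B=29.9. 14·(0.3211 − sin(2π·0.3211)/(2π)) = 2.4853 → s = 29.4853

29.4853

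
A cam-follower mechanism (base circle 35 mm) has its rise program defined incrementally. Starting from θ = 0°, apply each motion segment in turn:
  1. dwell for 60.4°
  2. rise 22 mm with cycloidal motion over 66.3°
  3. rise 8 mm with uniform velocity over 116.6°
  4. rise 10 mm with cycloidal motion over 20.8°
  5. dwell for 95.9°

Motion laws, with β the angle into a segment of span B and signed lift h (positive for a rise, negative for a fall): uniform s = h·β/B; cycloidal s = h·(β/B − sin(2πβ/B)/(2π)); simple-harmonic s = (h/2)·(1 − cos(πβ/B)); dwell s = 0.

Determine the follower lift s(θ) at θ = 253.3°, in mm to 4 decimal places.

seg 1 [0°–60.4°] dwell: s stays 0.0000
seg 2 [60.4°–126.7°] cycloidal, h=22: full span → s += 22 → s = 22.0000
seg 3 [126.7°–243.3°] uniform, h=8: full span → s += 8 → s = 30.0000
seg 4 [243.3°–264.1°] cycloidal, h=10: θ=253.3° here. β=10, B=20.8. 10·(0.4808 − sin(2π·0.4808)/(2π)) = 4.6159 → s = 34.6159

34.6159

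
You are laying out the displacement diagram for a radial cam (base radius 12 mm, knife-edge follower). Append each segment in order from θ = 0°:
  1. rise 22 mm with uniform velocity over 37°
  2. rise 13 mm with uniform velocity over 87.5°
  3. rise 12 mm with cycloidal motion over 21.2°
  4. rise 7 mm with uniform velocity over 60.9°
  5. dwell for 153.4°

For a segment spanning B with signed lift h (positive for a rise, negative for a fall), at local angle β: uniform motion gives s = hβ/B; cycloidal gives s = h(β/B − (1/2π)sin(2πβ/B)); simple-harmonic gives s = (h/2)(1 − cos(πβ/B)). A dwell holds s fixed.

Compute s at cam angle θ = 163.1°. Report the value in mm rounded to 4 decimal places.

seg 1 [0°–37°] uniform, h=22: full span → s += 22 → s = 22.0000
seg 2 [37°–124.5°] uniform, h=13: full span → s += 13 → s = 35.0000
seg 3 [124.5°–145.7°] cycloidal, h=12: full span → s += 12 → s = 47.0000
seg 4 [145.7°–206.6°] uniform, h=7: θ=163.1° here. β=17.4, B=60.9. 7·17.4/60.9 = 2.0000 → s = 49.0000

49.0000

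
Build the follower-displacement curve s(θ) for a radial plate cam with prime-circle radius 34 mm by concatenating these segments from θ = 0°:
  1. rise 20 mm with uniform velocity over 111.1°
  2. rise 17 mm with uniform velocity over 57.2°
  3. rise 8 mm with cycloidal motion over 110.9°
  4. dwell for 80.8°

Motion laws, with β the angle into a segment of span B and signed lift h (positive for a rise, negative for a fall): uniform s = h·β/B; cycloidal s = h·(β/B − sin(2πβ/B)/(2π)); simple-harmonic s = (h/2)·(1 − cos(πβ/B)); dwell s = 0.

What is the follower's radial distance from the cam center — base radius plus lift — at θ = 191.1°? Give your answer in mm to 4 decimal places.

seg 1 [0°–111.1°] uniform, h=20: full span → s += 20 → s = 20.0000
seg 2 [111.1°–168.3°] uniform, h=17: full span → s += 17 → s = 37.0000
seg 3 [168.3°–279.2°] cycloidal, h=8: θ=191.1° here. β=22.8, B=110.9. 8·(0.2056 − sin(2π·0.2056)/(2π)) = 0.4207 → s = 37.4207
radial distance = base radius + s = 34 + 37.4207 = 71.4207

71.4207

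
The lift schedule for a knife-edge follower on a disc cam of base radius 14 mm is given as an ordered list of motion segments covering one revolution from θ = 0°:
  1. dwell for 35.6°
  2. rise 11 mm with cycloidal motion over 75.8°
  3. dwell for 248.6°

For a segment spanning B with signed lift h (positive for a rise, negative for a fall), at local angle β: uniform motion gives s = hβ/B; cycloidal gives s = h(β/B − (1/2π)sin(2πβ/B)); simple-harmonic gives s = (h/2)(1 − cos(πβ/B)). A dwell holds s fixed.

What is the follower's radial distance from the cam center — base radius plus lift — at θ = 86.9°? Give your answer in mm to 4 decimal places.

seg 1 [0°–35.6°] dwell: s stays 0.0000
seg 2 [35.6°–111.4°] cycloidal, h=11: θ=86.9° here. β=51.3, B=75.8. 11·(0.6768 − sin(2π·0.6768)/(2π)) = 9.0133 → s = 9.0133
radial distance = base radius + s = 14 + 9.0133 = 23.0133

23.0133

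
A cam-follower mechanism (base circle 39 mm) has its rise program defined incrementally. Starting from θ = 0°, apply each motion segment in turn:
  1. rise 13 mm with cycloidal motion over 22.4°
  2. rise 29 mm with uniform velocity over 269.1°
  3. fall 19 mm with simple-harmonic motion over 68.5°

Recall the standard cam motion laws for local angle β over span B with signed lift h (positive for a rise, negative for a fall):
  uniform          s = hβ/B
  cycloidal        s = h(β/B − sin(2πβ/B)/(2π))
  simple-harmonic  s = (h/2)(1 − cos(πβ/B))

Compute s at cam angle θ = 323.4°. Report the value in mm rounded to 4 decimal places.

seg 1 [0°–22.4°] cycloidal, h=13: full span → s += 13 → s = 13.0000
seg 2 [22.4°–291.5°] uniform, h=29: full span → s += 29 → s = 42.0000
seg 3 [291.5°–360°] simple-harmonic, h=-19: θ=323.4° here. β=31.9, B=68.5. -19/2·(1 − cos(π·0.4657)) = -8.4781 → s = 33.5219

33.5219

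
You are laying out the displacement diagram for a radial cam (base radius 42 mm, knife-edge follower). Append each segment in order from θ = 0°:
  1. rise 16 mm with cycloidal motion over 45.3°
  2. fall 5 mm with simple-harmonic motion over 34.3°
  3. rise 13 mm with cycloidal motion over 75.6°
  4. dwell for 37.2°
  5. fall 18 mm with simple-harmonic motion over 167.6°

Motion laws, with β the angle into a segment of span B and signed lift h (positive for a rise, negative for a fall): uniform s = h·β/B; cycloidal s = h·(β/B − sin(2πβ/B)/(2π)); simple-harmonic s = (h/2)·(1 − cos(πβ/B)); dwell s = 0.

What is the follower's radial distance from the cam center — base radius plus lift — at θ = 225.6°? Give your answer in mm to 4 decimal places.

seg 1 [0°–45.3°] cycloidal, h=16: full span → s += 16 → s = 16.0000
seg 2 [45.3°–79.6°] simple-harmonic, h=-5: full span → s += -5 → s = 11.0000
seg 3 [79.6°–155.2°] cycloidal, h=13: full span → s += 13 → s = 24.0000
seg 4 [155.2°–192.4°] dwell: s stays 24.0000
seg 5 [192.4°–360°] simple-harmonic, h=-18: θ=225.6° here. β=33.2, B=167.6. -18/2·(1 − cos(π·0.1981)) = -1.6872 → s = 22.3128
radial distance = base radius + s = 42 + 22.3128 = 64.3128

64.3128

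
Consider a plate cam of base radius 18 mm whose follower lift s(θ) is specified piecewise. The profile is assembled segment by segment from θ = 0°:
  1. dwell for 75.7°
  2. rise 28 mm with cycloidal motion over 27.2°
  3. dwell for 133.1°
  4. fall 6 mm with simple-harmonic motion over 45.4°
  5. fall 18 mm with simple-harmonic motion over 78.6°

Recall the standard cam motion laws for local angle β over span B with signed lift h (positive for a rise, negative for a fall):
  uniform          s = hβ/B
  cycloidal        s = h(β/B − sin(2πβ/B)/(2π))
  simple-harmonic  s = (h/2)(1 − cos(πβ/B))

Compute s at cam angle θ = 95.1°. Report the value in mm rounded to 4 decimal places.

seg 1 [0°–75.7°] dwell: s stays 0.0000
seg 2 [75.7°–102.9°] cycloidal, h=28: θ=95.1° here. β=19.4, B=27.2. 28·(0.7132 − sin(2π·0.7132)/(2π)) = 24.3086 → s = 24.3086

24.3086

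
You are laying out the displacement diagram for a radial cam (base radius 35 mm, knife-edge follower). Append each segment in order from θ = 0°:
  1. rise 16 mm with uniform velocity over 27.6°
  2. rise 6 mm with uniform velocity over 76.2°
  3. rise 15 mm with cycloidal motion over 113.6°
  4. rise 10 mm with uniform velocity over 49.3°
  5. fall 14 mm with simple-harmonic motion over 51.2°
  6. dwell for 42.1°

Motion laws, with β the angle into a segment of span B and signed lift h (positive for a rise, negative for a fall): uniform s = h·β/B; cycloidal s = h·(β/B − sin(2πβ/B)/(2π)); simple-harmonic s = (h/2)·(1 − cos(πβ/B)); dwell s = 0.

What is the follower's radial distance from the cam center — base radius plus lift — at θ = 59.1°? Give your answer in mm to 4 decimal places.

seg 1 [0°–27.6°] uniform, h=16: full span → s += 16 → s = 16.0000
seg 2 [27.6°–103.8°] uniform, h=6: θ=59.1° here. β=31.5, B=76.2. 6·31.5/76.2 = 2.4803 → s = 18.4803
radial distance = base radius + s = 35 + 18.4803 = 53.4803

53.4803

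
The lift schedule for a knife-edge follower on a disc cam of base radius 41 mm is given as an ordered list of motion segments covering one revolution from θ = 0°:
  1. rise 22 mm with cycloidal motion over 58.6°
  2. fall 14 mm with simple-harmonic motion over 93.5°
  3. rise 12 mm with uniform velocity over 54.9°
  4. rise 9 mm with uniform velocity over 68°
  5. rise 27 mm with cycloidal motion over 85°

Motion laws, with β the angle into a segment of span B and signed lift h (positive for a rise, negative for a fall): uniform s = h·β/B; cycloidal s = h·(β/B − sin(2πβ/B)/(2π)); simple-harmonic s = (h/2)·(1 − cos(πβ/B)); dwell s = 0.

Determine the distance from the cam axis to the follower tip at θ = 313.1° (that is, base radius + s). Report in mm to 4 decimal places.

seg 1 [0°–58.6°] cycloidal, h=22: full span → s += 22 → s = 22.0000
seg 2 [58.6°–152.1°] simple-harmonic, h=-14: full span → s += -14 → s = 8.0000
seg 3 [152.1°–207°] uniform, h=12: full span → s += 12 → s = 20.0000
seg 4 [207°–275°] uniform, h=9: full span → s += 9 → s = 29.0000
seg 5 [275°–360°] cycloidal, h=27: θ=313.1° here. β=38.1, B=85. 27·(0.4482 − sin(2π·0.4482)/(2π)) = 10.7292 → s = 39.7292
radial distance = base radius + s = 41 + 39.7292 = 80.7292

80.7292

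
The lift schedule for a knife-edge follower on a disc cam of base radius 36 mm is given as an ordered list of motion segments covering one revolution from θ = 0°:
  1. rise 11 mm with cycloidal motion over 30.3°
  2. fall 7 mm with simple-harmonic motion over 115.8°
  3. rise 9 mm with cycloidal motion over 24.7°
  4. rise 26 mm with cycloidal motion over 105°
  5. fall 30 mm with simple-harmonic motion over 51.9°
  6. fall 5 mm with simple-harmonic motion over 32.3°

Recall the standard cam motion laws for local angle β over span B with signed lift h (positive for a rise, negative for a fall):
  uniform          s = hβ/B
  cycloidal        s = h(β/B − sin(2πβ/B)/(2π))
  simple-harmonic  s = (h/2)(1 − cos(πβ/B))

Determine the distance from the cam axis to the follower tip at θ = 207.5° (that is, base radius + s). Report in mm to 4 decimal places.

seg 1 [0°–30.3°] cycloidal, h=11: full span → s += 11 → s = 11.0000
seg 2 [30.3°–146.1°] simple-harmonic, h=-7: full span → s += -7 → s = 4.0000
seg 3 [146.1°–170.8°] cycloidal, h=9: full span → s += 9 → s = 13.0000
seg 4 [170.8°–275.8°] cycloidal, h=26: θ=207.5° here. β=36.7, B=105. 26·(0.3495 − sin(2π·0.3495)/(2π)) = 5.7326 → s = 18.7326
radial distance = base radius + s = 36 + 18.7326 = 54.7326

54.7326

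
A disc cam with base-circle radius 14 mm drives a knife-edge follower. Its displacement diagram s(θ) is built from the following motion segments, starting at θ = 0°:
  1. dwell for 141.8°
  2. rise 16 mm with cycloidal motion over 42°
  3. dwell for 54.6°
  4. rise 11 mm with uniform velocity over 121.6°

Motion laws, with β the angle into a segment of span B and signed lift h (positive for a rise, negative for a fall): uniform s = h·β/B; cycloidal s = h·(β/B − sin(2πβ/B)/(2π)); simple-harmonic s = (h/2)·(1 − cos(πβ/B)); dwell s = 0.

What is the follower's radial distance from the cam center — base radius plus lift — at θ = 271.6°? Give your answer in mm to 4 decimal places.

seg 1 [0°–141.8°] dwell: s stays 0.0000
seg 2 [141.8°–183.8°] cycloidal, h=16: full span → s += 16 → s = 16.0000
seg 3 [183.8°–238.4°] dwell: s stays 16.0000
seg 4 [238.4°–360°] uniform, h=11: θ=271.6° here. β=33.2, B=121.6. 11·33.2/121.6 = 3.0033 → s = 19.0033
radial distance = base radius + s = 14 + 19.0033 = 33.0033

33.0033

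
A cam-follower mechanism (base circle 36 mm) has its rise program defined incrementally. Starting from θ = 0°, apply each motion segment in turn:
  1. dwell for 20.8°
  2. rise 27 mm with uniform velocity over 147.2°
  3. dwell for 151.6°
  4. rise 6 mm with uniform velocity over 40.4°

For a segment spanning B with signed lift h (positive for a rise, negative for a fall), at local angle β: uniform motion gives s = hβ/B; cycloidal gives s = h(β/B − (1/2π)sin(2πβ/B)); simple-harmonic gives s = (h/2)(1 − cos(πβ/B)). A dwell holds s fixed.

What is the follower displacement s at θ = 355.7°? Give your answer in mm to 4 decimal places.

seg 1 [0°–20.8°] dwell: s stays 0.0000
seg 2 [20.8°–168°] uniform, h=27: full span → s += 27 → s = 27.0000
seg 3 [168°–319.6°] dwell: s stays 27.0000
seg 4 [319.6°–360°] uniform, h=6: θ=355.7° here. β=36.1, B=40.4. 6·36.1/40.4 = 5.3614 → s = 32.3614

32.3614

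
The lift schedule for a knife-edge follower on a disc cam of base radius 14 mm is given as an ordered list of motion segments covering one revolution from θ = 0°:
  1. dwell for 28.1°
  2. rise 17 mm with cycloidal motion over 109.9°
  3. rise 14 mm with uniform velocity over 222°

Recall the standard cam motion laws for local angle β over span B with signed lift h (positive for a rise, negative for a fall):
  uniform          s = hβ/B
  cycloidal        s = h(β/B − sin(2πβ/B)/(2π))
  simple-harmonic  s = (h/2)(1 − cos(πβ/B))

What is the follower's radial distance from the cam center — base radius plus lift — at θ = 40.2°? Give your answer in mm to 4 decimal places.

seg 1 [0°–28.1°] dwell: s stays 0.0000
seg 2 [28.1°–138°] cycloidal, h=17: θ=40.2° here. β=12.1, B=109.9. 17·(0.1101 − sin(2π·0.1101)/(2π)) = 0.1458 → s = 0.1458
radial distance = base radius + s = 14 + 0.1458 = 14.1458

14.1458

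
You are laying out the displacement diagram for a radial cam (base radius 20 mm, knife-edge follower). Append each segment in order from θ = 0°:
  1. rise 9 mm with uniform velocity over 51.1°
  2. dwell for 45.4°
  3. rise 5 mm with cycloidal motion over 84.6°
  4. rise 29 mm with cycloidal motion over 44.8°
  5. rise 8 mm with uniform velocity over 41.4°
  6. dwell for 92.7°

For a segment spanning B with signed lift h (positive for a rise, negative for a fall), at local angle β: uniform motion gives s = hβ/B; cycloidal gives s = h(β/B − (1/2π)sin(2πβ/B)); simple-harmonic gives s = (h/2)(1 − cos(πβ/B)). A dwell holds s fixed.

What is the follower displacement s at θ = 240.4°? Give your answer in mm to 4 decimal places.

seg 1 [0°–51.1°] uniform, h=9: full span → s += 9 → s = 9.0000
seg 2 [51.1°–96.5°] dwell: s stays 9.0000
seg 3 [96.5°–181.1°] cycloidal, h=5: full span → s += 5 → s = 14.0000
seg 4 [181.1°–225.9°] cycloidal, h=29: full span → s += 29 → s = 43.0000
seg 5 [225.9°–267.3°] uniform, h=8: θ=240.4° here. β=14.5, B=41.4. 8·14.5/41.4 = 2.8019 → s = 45.8019

45.8019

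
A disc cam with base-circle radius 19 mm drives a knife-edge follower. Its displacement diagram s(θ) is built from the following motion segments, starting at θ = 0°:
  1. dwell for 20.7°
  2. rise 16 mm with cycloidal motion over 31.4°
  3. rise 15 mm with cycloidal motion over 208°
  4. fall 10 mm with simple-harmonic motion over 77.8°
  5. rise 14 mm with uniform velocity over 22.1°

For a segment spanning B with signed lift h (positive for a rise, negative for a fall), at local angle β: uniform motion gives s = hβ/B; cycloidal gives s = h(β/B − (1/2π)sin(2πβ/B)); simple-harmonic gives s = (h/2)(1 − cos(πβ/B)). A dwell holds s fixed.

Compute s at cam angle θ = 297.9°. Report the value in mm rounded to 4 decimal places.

seg 1 [0°–20.7°] dwell: s stays 0.0000
seg 2 [20.7°–52.1°] cycloidal, h=16: full span → s += 16 → s = 16.0000
seg 3 [52.1°–260.1°] cycloidal, h=15: full span → s += 15 → s = 31.0000
seg 4 [260.1°–337.9°] simple-harmonic, h=-10: θ=297.9° here. β=37.8, B=77.8. -10/2·(1 − cos(π·0.4859)) = -4.7780 → s = 26.2220

26.2220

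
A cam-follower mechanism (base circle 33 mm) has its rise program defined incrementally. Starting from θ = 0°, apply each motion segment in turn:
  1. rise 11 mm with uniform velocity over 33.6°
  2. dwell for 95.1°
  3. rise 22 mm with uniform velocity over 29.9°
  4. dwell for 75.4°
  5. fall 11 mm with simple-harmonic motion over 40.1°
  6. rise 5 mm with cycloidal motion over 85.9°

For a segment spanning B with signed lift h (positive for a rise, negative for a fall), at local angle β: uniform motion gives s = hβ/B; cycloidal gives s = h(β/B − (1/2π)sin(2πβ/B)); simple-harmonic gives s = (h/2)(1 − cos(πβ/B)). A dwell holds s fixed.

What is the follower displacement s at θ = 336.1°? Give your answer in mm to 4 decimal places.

seg 1 [0°–33.6°] uniform, h=11: full span → s += 11 → s = 11.0000
seg 2 [33.6°–128.7°] dwell: s stays 11.0000
seg 3 [128.7°–158.6°] uniform, h=22: full span → s += 22 → s = 33.0000
seg 4 [158.6°–234°] dwell: s stays 33.0000
seg 5 [234°–274.1°] simple-harmonic, h=-11: full span → s += -11 → s = 22.0000
seg 6 [274.1°–360°] cycloidal, h=5: θ=336.1° here. β=62, B=85.9. 5·(0.7218 − sin(2π·0.7218)/(2π)) = 4.3921 → s = 26.3921

26.3921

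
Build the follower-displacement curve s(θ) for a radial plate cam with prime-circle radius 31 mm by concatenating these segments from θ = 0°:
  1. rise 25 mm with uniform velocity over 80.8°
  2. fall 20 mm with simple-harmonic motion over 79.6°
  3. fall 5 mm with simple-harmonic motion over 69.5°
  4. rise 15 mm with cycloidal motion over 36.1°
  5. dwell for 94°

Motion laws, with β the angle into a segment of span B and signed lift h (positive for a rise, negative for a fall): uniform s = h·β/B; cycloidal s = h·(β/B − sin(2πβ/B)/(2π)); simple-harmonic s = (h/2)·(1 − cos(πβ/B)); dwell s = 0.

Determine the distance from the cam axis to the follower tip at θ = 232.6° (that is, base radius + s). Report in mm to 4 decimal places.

seg 1 [0°–80.8°] uniform, h=25: full span → s += 25 → s = 25.0000
seg 2 [80.8°–160.4°] simple-harmonic, h=-20: full span → s += -20 → s = 5.0000
seg 3 [160.4°–229.9°] simple-harmonic, h=-5: full span → s += -5 → s = 0.0000
seg 4 [229.9°–266°] cycloidal, h=15: θ=232.6° here. β=2.7, B=36.1. 15·(0.0748 − sin(2π·0.0748)/(2π)) = 0.0408 → s = 0.0408
radial distance = base radius + s = 31 + 0.0408 = 31.0408

31.0408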